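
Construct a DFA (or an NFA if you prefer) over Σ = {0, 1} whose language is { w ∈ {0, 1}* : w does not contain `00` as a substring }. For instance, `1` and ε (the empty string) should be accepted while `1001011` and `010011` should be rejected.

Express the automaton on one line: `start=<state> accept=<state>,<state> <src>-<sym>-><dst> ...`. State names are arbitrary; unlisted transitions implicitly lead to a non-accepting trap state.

start=A accept=A,B A-0->B A-1->A B-0->C B-1->A C-0->C C-1->C

This is the complement of 'contains `00`'. Use the same substring-matching states — A through C holding how much of `00` has just been matched — but flip the accepting set: everything except the trap C accepts.
       0  1 
>* A   B  A 
 * B   C  A 
   C   C  C 
(> = start, * = accepting)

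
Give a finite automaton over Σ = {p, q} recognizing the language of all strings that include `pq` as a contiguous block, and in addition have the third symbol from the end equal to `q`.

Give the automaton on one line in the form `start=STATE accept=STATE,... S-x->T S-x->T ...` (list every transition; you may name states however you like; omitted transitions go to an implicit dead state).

Build one automaton per condition and run them in lockstep. One (3 states) tracks whether and how much of `pq` has been seen; the other (15 states) tracks the last 3 symbols read. Each combined state is a pair, one component from each; accept when both components accept. Minimizing collapses redundant product states.
11 states suffice.
          p    q  
>  s0     s1   s2 
   s1     s1   s3 
   s2     s4   s2 
   s3     s5   s6 
   s4     s1   s7 
   s5     s8   s7 
   s6     s9  s10 
 * s7     s5   s6 
 * s8     s1   s3 
 * s9     s8   s7 
 * s10    s9  s10 
(> = start, * = accepting)

start=s0 accept=s7,s8,s9,s10 s0-p->s1 s0-q->s2 s1-p->s1 s1-q->s3 s2-p->s4 s2-q->s2 s3-p->s5 s3-q->s6 s4-p->s1 s4-q->s7 s5-p->s8 s5-q->s7 s6-p->s9 s6-q->s10 s7-p->s5 s7-q->s6 s8-p->s1 s8-q->s3 s9-p->s8 s9-q->s7 s10-p->s9 s10-q->s10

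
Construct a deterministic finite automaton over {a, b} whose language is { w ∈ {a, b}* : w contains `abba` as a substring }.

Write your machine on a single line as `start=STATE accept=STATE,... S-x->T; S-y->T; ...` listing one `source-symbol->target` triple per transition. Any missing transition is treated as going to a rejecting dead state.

States q0..q3 record the length of the longest prefix of `abba` that matches the current input suffix. Reaching q4 means `abba` has been seen, and we stay there forever. Accept from q4.
A 5-state machine:
        a   b  
>  q0   q1  q0 
   q1   q1  q2 
   q2   q1  q3 
   q3   q4  q0 
 * q4   q4  q4 
(> = start, * = accepting)

start=q0; accept=q4; q0-a->q1; q0-b->q0; q1-a->q1; q1-b->q2; q2-a->q1; q2-b->q3; q3-a->q4; q3-b->q0; q4-a->q4; q4-b->q4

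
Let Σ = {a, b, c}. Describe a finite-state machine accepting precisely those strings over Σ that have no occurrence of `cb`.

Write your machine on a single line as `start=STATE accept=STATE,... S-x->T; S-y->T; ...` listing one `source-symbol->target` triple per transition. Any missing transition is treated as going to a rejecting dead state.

This is the complement of 'contains `cb`'. Use the same substring-matching states — q0 through q2 holding how much of `cb` has just been matched — but flip the accepting set: everything except the trap q2 accepts.
        a   b   c  
>* q0   q0  q0  q1 
 * q1   q0  q2  q1 
   q2   q2  q2  q2 
(> = start, * = accepting)

start=q0; accept=q0,q1; q0-a->q0; q0-b->q0; q0-c->q1; q1-a->q0; q1-b->q2; q1-c->q1; q2-a->q2; q2-b->q2; q2-c->q2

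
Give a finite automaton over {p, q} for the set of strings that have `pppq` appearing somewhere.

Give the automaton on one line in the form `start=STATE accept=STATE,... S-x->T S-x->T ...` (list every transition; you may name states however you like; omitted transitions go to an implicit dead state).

Track how much of `pppq` has been matched so far: state S0 is no progress, S4 is the absorbing accept state reached once `pppq` has occurred. Intermediate states record partial matches; on a mismatch, fall back to the longest reusable overlap.
A 5-state machine:
        p   q  
>  S0   S1  S0 
   S1   S2  S0 
   S2   S3  S0 
   S3   S3  S4 
 * S4   S4  S4 
(> = start, * = accepting)

start=S0 accept=S4 S0-p->S1 S0-q->S0 S1-p->S2 S1-q->S0 S2-p->S3 S2-q->S0 S3-p->S3 S3-q->S4 S4-p->S4 S4-q->S4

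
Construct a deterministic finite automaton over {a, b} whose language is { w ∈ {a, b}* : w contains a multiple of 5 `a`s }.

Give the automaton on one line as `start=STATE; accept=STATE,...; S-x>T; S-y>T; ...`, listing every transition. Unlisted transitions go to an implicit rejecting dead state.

start=S0; accept=S0; S0-a>S1; S0-b>S0; S1-a>S2; S1-b>S1; S2-a>S3; S2-b>S2; S3-a>S4; S3-b>S3; S4-a>S0; S4-b>S4

Keep the running count of `a`s modulo 5: each `a` advances along the cycle S0 → S1 → S2 → S3 → S4 → S0 while other symbols loop. Accept at S0.
With 5 states:
        a   b  
>* S0   S1  S0 
   S1   S2  S1 
   S2   S3  S2 
   S3   S4  S3 
   S4   S0  S4 
(> = start, * = accepting)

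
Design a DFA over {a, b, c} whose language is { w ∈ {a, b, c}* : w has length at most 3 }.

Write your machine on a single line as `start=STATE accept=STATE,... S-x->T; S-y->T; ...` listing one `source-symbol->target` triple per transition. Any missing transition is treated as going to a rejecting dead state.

Count input length up to 4: every symbol moves from q0 toward q4, which means 'more than 3' and absorbs. Accept from {q0, q1, q2, q3}.
With 5 states:
        a   b   c  
>* q0   q1  q1  q1 
 * q1   q2  q2  q2 
 * q2   q3  q3  q3 
 * q3   q4  q4  q4 
   q4   q4  q4  q4 
(> = start, * = accepting)

start=q0; accept=q0,q1,q2,q3; q0-a->q1; q0-b->q1; q0-c->q1; q1-a->q2; q1-b->q2; q1-c->q2; q2-a->q3; q2-b->q3; q2-c->q3; q3-a->q4; q3-b->q4; q3-c->q4; q4-a->q4; q4-b->q4; q4-c->q4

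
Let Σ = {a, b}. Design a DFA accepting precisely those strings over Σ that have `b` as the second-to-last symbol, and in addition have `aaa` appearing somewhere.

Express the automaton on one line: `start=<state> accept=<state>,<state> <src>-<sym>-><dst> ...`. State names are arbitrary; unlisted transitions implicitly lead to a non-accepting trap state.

Handle the two conditions separately and then intersect. One (7 states) tracks the last 2 symbols read; the other (4 states) tracks whether and how much of `aaa` has been seen. Each combined state is a pair, one component from each; accept when both components accept.
11 states suffice.
          a    b  
>  q0     q1   q2 
   q1     q3   q4 
   q2     q5   q6 
   q3     q7   q4 
   q4     q5   q6 
   q5     q3   q4 
   q6     q5   q6 
   q7     q7   q8 
   q8     q9  q10 
 * q9     q7   q8 
 * q10    q9  q10 
(> = start, * = accepting)

start=q0 accept=q9,q10 q0-a->q1 q0-b->q2 q1-a->q3 q1-b->q4 q2-a->q5 q2-b->q6 q3-a->q7 q3-b->q4 q4-a->q5 q4-b->q6 q5-a->q3 q5-b->q4 q6-a->q5 q6-b->q6 q7-a->q7 q7-b->q8 q8-a->q9 q8-b->q10 q9-a->q7 q9-b->q8 q10-a->q9 q10-b->q10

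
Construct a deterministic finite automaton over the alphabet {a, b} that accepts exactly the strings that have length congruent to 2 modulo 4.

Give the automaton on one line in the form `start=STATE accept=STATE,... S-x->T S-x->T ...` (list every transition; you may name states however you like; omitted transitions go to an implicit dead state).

Count input length modulo 4: every symbol advances one step around the cycle S0 → S1 → S2 → S3 → S0. Accept at S2.
With 4 states:
        a   b  
>  S0   S1  S1 
   S1   S2  S2 
 * S2   S3  S3 
   S3   S0  S0 
(> = start, * = accepting)

start=S0 accept=S2 S0-a->S1 S0-b->S1 S1-a->S2 S1-b->S2 S2-a->S3 S2-b->S3 S3-a->S0 S3-b->S0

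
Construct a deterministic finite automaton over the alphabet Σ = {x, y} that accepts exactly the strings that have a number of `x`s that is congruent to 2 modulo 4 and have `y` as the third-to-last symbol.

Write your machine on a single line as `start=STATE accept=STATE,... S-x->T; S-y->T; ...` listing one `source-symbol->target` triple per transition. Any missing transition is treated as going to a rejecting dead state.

start=A; accept=K,M,N,O; A-x->B; A-y->C; B-x->D; B-y->E; C-x->F; C-y->C; D-x->G; D-y->H; E-x->I; E-y->J; F-x->K; F-y->E; G-x->A; G-y->G; H-x->G; H-y->L; I-x->G; I-y->M; J-x->N; J-y->J; K-x->G; K-y->H; L-x->G; L-y->O; M-x->G; M-y->L; N-x->G; N-y->M; O-x->G; O-y->O

Handle the two conditions separately and then intersect. One (4 states) tracks the count of `x`s modulo 4; the other (15 states) tracks the last 3 symbols read. Each combined state is a pair, one component from each; accept when both components accept. Equivalent product states are then merged.
A 15-state machine:
       x  y 
>  A   B  C 
   B   D  E 
   C   F  C 
   D   G  H 
   E   I  J 
   F   K  E 
   G   A  G 
   H   G  L 
   I   G  M 
   J   N  J 
 * K   G  H 
   L   G  O 
 * M   G  L 
 * N   G  M 
 * O   G  O 
(> = start, * = accepting)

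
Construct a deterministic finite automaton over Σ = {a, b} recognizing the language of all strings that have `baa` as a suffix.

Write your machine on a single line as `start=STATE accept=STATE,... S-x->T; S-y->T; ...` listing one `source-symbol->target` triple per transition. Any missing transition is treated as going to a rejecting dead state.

Let each state record the length of the longest suffix of the input read so far that is also a prefix of `baa`. S1 means the last symbol is `b`; S2 means the last 2 symbols are `ba`; S3 means the last 3 symbols are `baa`. Accept only at S3, where the string currently ends in `baa`.
With 4 states:
        a   b  
>  S0   S0  S1 
   S1   S2  S1 
   S2   S3  S1 
 * S3   S0  S1 
(> = start, * = accepting)

start=S0; accept=S3; S0-a->S0; S0-b->S1; S1-a->S2; S1-b->S1; S2-a->S3; S2-b->S1; S3-a->S0; S3-b->S1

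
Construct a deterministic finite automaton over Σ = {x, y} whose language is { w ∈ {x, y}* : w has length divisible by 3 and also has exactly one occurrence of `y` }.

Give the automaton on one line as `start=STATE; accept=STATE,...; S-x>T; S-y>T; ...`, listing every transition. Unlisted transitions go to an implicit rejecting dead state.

Run two small machines in parallel and take their product. The first has 3 states tracking the input length modulo 3; the second has 3 states tracking the count of `y`s, saturating at 2. A product state is a pair (one from each), accepting exactly when both do.
A 9-state machine:
        x   y  
>  S0   S1  S2 
   S1   S3  S4 
   S2   S4  S5 
   S3   S0  S6 
   S4   S6  S7 
   S5   S7  S7 
 * S6   S2  S8 
   S7   S8  S8 
   S8   S5  S5 
(> = start, * = accepting)

start=S0; accept=S6; S0-x>S1; S0-y>S2; S1-x>S3; S1-y>S4; S2-x>S4; S2-y>S5; S3-x>S0; S3-y>S6; S4-x>S6; S4-y>S7; S5-x>S7; S5-y>S7; S6-x>S2; S6-y>S8; S7-x>S8; S7-y>S8; S8-x>S5; S8-y>S5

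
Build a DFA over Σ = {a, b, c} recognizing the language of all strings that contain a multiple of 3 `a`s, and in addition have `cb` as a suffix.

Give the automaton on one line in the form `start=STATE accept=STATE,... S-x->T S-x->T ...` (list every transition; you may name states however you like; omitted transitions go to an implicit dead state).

Handle the two conditions separately and then intersect. The first has 3 states tracking the count of `a`s modulo 3; the second has 3 states tracking how much of the suffix `cb` has currently been matched. A product state is a pair (one from each), accepting exactly when both do.
With 9 states:
        a   b   c  
>  q0   q1  q0  q2 
   q1   q3  q1  q4 
   q2   q1  q5  q2 
   q3   q0  q3  q6 
   q4   q3  q7  q4 
 * q5   q1  q0  q2 
   q6   q0  q8  q6 
   q7   q3  q1  q4 
   q8   q0  q3  q6 
(> = start, * = accepting)

start=q0 accept=q5 q0-a->q1 q0-b->q0 q0-c->q2 q1-a->q3 q1-b->q1 q1-c->q4 q2-a->q1 q2-b->q5 q2-c->q2 q3-a->q0 q3-b->q3 q3-c->q6 q4-a->q3 q4-b->q7 q4-c->q4 q5-a->q1 q5-b->q0 q5-c->q2 q6-a->q0 q6-b->q8 q6-c->q6 q7-a->q3 q7-b->q1 q7-c->q4 q8-a->q0 q8-b->q3 q8-c->q6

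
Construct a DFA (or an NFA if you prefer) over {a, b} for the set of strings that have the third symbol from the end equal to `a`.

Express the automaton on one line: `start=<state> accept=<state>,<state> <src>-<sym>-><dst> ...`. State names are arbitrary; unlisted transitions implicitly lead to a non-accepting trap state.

start=s0 accept=s7,s8,s9,s10 s0-a->s1 s0-b->s2 s1-a->s3 s1-b->s4 s2-a->s5 s2-b->s6 s3-a->s7 s3-b->s8 s4-a->s9 s4-b->s10 s5-a->s11 s5-b->s12 s6-a->s13 s6-b->s14 s7-a->s7 s7-b->s8 s8-a->s9 s8-b->s10 s9-a->s11 s9-b->s12 s10-a->s13 s10-b->s14 s11-a->s7 s11-b->s8 s12-a->s9 s12-b->s10 s13-a->s11 s13-b->s12 s14-a->s13 s14-b->s14

Because acceptance depends on a position counted from the end, the machine has to buffer the most recent 3 symbols. Make each state the string of the last up-to-3 symbols read; on input `x` shift the window left and append `x`. Accept when the buffered window has length 3 and begins with `a`.
15 states suffice.
          a    b  
>  s0     s1   s2 
   s1     s3   s4 
   s2     s5   s6 
   s3     s7   s8 
   s4     s9  s10 
   s5    s11  s12 
   s6    s13  s14 
 * s7     s7   s8 
 * s8     s9  s10 
 * s9    s11  s12 
 * s10   s13  s14 
   s11    s7   s8 
   s12    s9  s10 
   s13   s11  s12 
   s14   s13  s14 
(> = start, * = accepting)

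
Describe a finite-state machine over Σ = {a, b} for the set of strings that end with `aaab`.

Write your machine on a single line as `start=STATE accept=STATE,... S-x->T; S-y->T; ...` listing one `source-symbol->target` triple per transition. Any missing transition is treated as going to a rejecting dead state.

start=q0; accept=q4; q0-a->q1; q0-b->q0; q1-a->q2; q1-b->q0; q2-a->q3; q2-b->q0; q3-a->q3; q3-b->q4; q4-a->q1; q4-b->q0

Remember how much of `aaab` the current input suffix matches. State q0 means no match yet; q1 means the last symbol is `a`; q2 means the last 2 symbols are `aa`; q3 means the last 3 symbols are `aaa`; q4 means the last 4 symbols are `aaab`. Only q4 accepts. On a mismatch, fall back to the longest proper suffix that is still a prefix of `aaab`.
A 5-state machine:
        a   b  
>  q0   q1  q0 
   q1   q2  q0 
   q2   q3  q0 
   q3   q3  q4 
 * q4   q1  q0 
(> = start, * = accepting)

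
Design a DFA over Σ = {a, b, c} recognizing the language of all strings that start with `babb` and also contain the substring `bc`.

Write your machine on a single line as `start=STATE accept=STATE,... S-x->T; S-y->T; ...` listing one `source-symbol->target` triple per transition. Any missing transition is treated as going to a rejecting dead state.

start=q0; accept=q7; q0-a->q1; q0-b->q2; q0-c->q1; q1-a->q1; q1-b->q1; q1-c->q1; q2-a->q3; q2-b->q1; q2-c->q1; q3-a->q1; q3-b->q4; q3-c->q1; q4-a->q1; q4-b->q5; q4-c->q1; q5-a->q6; q5-b->q5; q5-c->q7; q6-a->q6; q6-b->q5; q6-c->q6; q7-a->q7; q7-b->q7; q7-c->q7

Handle the two conditions separately and then intersect. One (6 states) tracks whether the input so far still matches the prefix `babb`; the other (3 states) tracks whether and how much of `bc` has been seen. Each combined state is a pair, one component from each; accept when both components accept. After merging equivalent states the machine shrinks.
        a   b   c  
>  q0   q1  q2  q1 
   q1   q1  q1  q1 
   q2   q3  q1  q1 
   q3   q1  q4  q1 
   q4   q1  q5  q1 
   q5   q6  q5  q7 
   q6   q6  q5  q6 
 * q7   q7  q7  q7 
(> = start, * = accepting)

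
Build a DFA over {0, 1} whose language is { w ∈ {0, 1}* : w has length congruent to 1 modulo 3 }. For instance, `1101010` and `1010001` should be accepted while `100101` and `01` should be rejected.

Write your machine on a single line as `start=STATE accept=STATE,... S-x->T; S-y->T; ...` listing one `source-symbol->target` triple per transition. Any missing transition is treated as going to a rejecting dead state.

Count input length modulo 3: every symbol advances one step around the cycle q0 → q1 → q2 → q0. Accept at q1.
        0   1  
>  q0   q1  q1 
 * q1   q2  q2 
   q2   q0  q0 
(> = start, * = accepting)

start=q0; accept=q1; q0-0->q1; q0-1->q1; q1-0->q2; q1-1->q2; q2-0->q0; q2-1->q0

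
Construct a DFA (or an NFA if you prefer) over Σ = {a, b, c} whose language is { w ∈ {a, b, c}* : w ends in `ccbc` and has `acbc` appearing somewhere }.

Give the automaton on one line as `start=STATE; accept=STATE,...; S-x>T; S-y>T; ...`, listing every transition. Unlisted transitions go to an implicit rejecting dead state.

Run two small machines in parallel and take their product. One (5 states) tracks how much of the suffix `ccbc` has currently been matched; the other (5 states) tracks whether and how much of `acbc` has been seen. Each combined state is a pair, one component from each; accept when both components accept. After merging equivalent states the machine shrinks.
        a   b   c  
>  s0   s1  s0  s0 
   s1   s1  s0  s2 
   s2   s1  s3  s0 
   s3   s1  s0  s4 
   s4   s5  s5  s6 
   s5   s5  s5  s4 
   s6   s5  s7  s6 
   s7   s5  s5  s8 
 * s8   s5  s5  s6 
(> = start, * = accepting)

start=s0; accept=s8; s0-a>s1; s0-b>s0; s0-c>s0; s1-a>s1; s1-b>s0; s1-c>s2; s2-a>s1; s2-b>s3; s2-c>s0; s3-a>s1; s3-b>s0; s3-c>s4; s4-a>s5; s4-b>s5; s4-c>s6; s5-a>s5; s5-b>s5; s5-c>s4; s6-a>s5; s6-b>s7; s6-c>s6; s7-a>s5; s7-b>s5; s7-c>s8; s8-a>s5; s8-b>s5; s8-c>s6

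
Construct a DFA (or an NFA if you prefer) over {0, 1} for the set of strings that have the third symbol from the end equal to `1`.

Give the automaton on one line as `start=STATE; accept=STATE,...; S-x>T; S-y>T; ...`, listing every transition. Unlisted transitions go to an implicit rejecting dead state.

Because acceptance depends on a position counted from the end, the machine has to buffer the most recent 3 symbols. Make each state the string of the last up-to-3 symbols read; on input `x` shift the window left and append `x`. Accept when the buffered window has length 3 and begins with `1`.
15 states suffice.
          0    1  
>  q0     q1   q2 
   q1     q3   q4 
   q2     q5   q6 
   q3     q7   q8 
   q4     q9  q10 
   q5    q11  q12 
   q6    q13  q14 
   q7     q7   q8 
   q8     q9  q10 
   q9    q11  q12 
   q10   q13  q14 
 * q11    q7   q8 
 * q12    q9  q10 
 * q13   q11  q12 
 * q14   q13  q14 
(> = start, * = accepting)

start=q0; accept=q11,q12,q13,q14; q0-0>q1; q0-1>q2; q1-0>q3; q1-1>q4; q2-0>q5; q2-1>q6; q3-0>q7; q3-1>q8; q4-0>q9; q4-1>q10; q5-0>q11; q5-1>q12; q6-0>q13; q6-1>q14; q7-0>q7; q7-1>q8; q8-0>q9; q8-1>q10; q9-0>q11; q9-1>q12; q10-0>q13; q10-1>q14; q11-0>q7; q11-1>q8; q12-0>q9; q12-1>q10; q13-0>q11; q13-1>q12; q14-0>q13; q14-1>q14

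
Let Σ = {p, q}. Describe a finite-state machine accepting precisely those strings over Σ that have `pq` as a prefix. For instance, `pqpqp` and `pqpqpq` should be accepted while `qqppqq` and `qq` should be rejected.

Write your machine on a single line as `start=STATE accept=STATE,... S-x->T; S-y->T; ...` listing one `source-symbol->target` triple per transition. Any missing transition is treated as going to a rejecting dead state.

Walk along `pq` while the input agrees: from A take `p` to B, and so on. Any deviation drops to the rejecting sink D. Once C is reached the prefix is confirmed and every continuation is accepted.
A 4-state machine:
       p  q 
>  A   B  D 
   B   D  C 
 * C   C  C 
   D   D  D 
(> = start, * = accepting)

start=A; accept=C; A-p->B; A-q->D; B-p->D; B-q->C; C-p->C; C-q->C; D-p->D; D-q->D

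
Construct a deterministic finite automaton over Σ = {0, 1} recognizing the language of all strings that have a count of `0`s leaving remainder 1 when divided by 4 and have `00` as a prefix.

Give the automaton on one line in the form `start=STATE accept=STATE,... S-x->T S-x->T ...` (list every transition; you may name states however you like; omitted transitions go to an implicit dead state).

start=s0 accept=s6 s0-0->s1 s0-1->s2 s1-0->s3 s1-1->s2 s2-0->s2 s2-1->s2 s3-0->s4 s3-1->s3 s4-0->s5 s4-1->s4 s5-0->s6 s5-1->s5 s6-0->s3 s6-1->s6

Handle the two conditions separately and then intersect. One (4 states) tracks the count of `0`s modulo 4; the other (4 states) tracks whether the input so far still matches the prefix `00`. Each combined state is a pair, one component from each; accept when both components accept. After merging equivalent states the machine shrinks.
A 7-state machine:
        0   1  
>  s0   s1  s2 
   s1   s3  s2 
   s2   s2  s2 
   s3   s4  s3 
   s4   s5  s4 
   s5   s6  s5 
 * s6   s3  s6 
(> = start, * = accepting)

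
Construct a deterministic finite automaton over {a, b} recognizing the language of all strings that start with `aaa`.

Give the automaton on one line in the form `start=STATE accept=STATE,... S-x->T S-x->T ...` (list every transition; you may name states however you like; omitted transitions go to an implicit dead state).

Walk along `aaa` while the input agrees: from q0 take `a` to q1, and so on. Any deviation drops to the rejecting sink q4. Once q3 is reached the prefix is confirmed and every continuation is accepted.
5 states suffice.
        a   b  
>  q0   q1  q4 
   q1   q2  q4 
   q2   q3  q4 
 * q3   q3  q3 
   q4   q4  q4 
(> = start, * = accepting)

start=q0 accept=q3 q0-a->q1 q0-b->q4 q1-a->q2 q1-b->q4 q2-a->q3 q2-b->q4 q3-a->q3 q3-b->q3 q4-a->q4 q4-b->q4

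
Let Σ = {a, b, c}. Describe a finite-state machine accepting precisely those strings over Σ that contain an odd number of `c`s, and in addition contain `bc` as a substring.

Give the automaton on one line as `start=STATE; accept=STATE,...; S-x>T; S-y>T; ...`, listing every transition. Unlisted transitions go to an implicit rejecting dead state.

Handle the two conditions separately and then intersect. One (2 states) tracks the count of `c`s modulo 2; the other (3 states) tracks whether and how much of `bc` has been seen. Each combined state is a pair, one component from each; accept when both components accept.
A 6-state machine:
        a   b   c  
>  s0   s0  s1  s2 
   s1   s0  s1  s3 
   s2   s2  s4  s0 
 * s3   s3  s3  s5 
   s4   s2  s4  s5 
   s5   s5  s5  s3 
(> = start, * = accepting)

start=s0; accept=s3; s0-a>s0; s0-b>s1; s0-c>s2; s1-a>s0; s1-b>s1; s1-c>s3; s2-a>s2; s2-b>s4; s2-c>s0; s3-a>s3; s3-b>s3; s3-c>s5; s4-a>s2; s4-b>s4; s4-c>s5; s5-a>s5; s5-b>s5; s5-c>s3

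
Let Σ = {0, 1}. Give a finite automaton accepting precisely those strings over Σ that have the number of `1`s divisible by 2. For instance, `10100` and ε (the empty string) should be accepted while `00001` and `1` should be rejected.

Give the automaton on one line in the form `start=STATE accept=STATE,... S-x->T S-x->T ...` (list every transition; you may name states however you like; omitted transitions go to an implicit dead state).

The only thing that matters is how many `1`s have appeared, reduced mod 2. Use one state per residue: q0 for 0, …, q1 for 1. Reading `1` moves to the next residue; anything else stays put. q0 is accepting.
2 states suffice.
        0   1  
>* q0   q0  q1 
   q1   q1  q0 
(> = start, * = accepting)

start=q0 accept=q0 q0-0->q0 q0-1->q1 q1-0->q1 q1-1->q0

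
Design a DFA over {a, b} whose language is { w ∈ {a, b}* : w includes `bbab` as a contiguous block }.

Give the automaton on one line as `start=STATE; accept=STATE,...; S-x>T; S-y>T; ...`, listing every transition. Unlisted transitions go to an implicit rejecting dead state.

start=q0; accept=q4; q0-a>q0; q0-b>q1; q1-a>q0; q1-b>q2; q2-a>q3; q2-b>q2; q3-a>q0; q3-b>q4; q4-a>q4; q4-b>q4

Track how much of `bbab` has been matched so far: state q0 is no progress, q4 is the absorbing accept state reached once `bbab` has occurred. Intermediate states record partial matches; on a mismatch, fall back to the longest reusable overlap.
With 5 states:
        a   b  
>  q0   q0  q1 
   q1   q0  q2 
   q2   q3  q2 
   q3   q0  q4 
 * q4   q4  q4 
(> = start, * = accepting)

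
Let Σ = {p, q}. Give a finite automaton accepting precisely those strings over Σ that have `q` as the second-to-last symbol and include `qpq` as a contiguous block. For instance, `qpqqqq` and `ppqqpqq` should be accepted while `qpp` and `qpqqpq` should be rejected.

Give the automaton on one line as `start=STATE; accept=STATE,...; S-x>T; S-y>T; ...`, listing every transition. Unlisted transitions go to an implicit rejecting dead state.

start=A; accept=E,F; A-p>A; A-q>B; B-p>C; B-q>B; C-p>A; C-q>D; D-p>E; D-q>F; E-p>G; E-q>D; F-p>E; F-q>F; G-p>G; G-q>D

Build one automaton per condition and run them in lockstep. The first has 7 states tracking the last 2 symbols read; the second has 4 states tracking whether and how much of `qpq` has been seen. A product state is a pair (one from each), accepting exactly when both do. Minimizing collapses redundant product states.
       p  q 
>  A   A  B 
   B   C  B 
   C   A  D 
   D   E  F 
 * E   G  D 
 * F   E  F 
   G   G  D 
(> = start, * = accepting)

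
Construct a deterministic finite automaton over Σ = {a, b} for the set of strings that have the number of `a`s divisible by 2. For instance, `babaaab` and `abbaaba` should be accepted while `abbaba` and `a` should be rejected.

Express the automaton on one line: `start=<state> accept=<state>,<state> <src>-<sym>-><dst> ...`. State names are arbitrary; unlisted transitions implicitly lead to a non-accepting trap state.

The only thing that matters is how many `a`s have appeared, reduced mod 2. Use one state per residue: q0 for 0, …, q1 for 1. Reading `a` moves to the next residue; anything else stays put. q0 is accepting.
With 2 states:
        a   b  
>* q0   q1  q0 
   q1   q0  q1 
(> = start, * = accepting)

start=q0 accept=q0 q0-a->q1 q0-b->q0 q1-a->q0 q1-b->q1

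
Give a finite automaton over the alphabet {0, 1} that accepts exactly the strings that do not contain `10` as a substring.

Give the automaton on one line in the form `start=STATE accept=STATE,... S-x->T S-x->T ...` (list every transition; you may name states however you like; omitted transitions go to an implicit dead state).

Track partial matches of the forbidden pattern `10`. State s2 is a dead state reached once `10` has occurred; every other state accepts. s0 means no part of `10` is currently matched.
3 states suffice.
        0   1  
>* s0   s0  s1 
 * s1   s2  s1 
   s2   s2  s2 
(> = start, * = accepting)

start=s0 accept=s0,s1 s0-0->s0 s0-1->s1 s1-0->s2 s1-1->s1 s2-0->s2 s2-1->s2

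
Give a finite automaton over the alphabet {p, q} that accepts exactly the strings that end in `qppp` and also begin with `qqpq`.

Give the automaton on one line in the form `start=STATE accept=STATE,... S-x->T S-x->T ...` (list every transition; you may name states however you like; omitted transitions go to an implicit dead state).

Build one automaton per condition and run them in lockstep. The first has 5 states tracking how much of the suffix `qppp` has currently been matched; the second has 6 states tracking whether the input so far still matches the prefix `qqpq`. A product state is a pair (one from each), accepting exactly when both do.
          p    q  
>  S0     S1   S2 
   S1     S1   S3 
   S2     S4   S5 
   S3     S4   S3 
   S4     S6   S3 
   S5     S7   S3 
   S6     S8   S3 
   S7     S6   S9 
   S8     S1   S3 
   S9    S10   S9 
   S10   S11   S9 
   S11   S12   S9 
 * S12   S13   S9 
   S13   S13   S9 
(> = start, * = accepting)

start=S0 accept=S12 S0-p->S1 S0-q->S2 S1-p->S1 S1-q->S3 S2-p->S4 S2-q->S5 S3-p->S4 S3-q->S3 S4-p->S6 S4-q->S3 S5-p->S7 S5-q->S3 S6-p->S8 S6-q->S3 S7-p->S6 S7-q->S9 S8-p->S1 S8-q->S3 S9-p->S10 S9-q->S9 S10-p->S11 S10-q->S9 S11-p->S12 S11-q->S9 S12-p->S13 S12-q->S9 S13-p->S13 S13-q->S9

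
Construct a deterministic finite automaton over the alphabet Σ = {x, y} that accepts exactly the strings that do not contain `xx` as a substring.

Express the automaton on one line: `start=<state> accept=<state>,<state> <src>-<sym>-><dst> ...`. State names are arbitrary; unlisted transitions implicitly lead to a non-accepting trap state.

Track partial matches of the forbidden pattern `xx`. State q2 is a dead state reached once `xx` has occurred; every other state accepts. q0 means no part of `xx` is currently matched.
3 states suffice.
        x   y  
>* q0   q1  q0 
 * q1   q2  q0 
   q2   q2  q2 
(> = start, * = accepting)

start=q0 accept=q0,q1 q0-x->q1 q0-y->q0 q1-x->q2 q1-y->q0 q2-x->q2 q2-y->q2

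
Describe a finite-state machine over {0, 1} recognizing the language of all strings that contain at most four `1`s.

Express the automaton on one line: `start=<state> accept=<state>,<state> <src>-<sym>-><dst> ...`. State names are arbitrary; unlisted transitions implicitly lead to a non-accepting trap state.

Count `1`s, saturating at 5: states q0 through q4 mean 0 through 4 `1`s seen; q5 means more than 4. Each `1` increments (capped at q5); other symbols loop. Accept from {q0, q1, q2, q3, q4}.
6 states suffice.
        0   1  
>* q0   q0  q1 
 * q1   q1  q2 
 * q2   q2  q3 
 * q3   q3  q4 
 * q4   q4  q5 
   q5   q5  q5 
(> = start, * = accepting)

start=q0 accept=q0,q1,q2,q3,q4 q0-0->q0 q0-1->q1 q1-0->q1 q1-1->q2 q2-0->q2 q2-1->q3 q3-0->q3 q3-1->q4 q4-0->q4 q4-1->q5 q5-0->q5 q5-1->q5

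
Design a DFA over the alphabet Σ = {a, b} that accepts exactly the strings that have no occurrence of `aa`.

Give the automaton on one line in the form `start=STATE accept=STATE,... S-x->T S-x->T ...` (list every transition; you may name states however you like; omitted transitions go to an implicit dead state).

Track partial matches of the forbidden pattern `aa`. State S2 is a dead state reached once `aa` has occurred; every other state accepts. S0 means no part of `aa` is currently matched.
3 states suffice.
        a   b  
>* S0   S1  S0 
 * S1   S2  S0 
   S2   S2  S2 
(> = start, * = accepting)

start=S0 accept=S0,S1 S0-a->S1 S0-b->S0 S1-a->S2 S1-b->S0 S2-a->S2 S2-b->S2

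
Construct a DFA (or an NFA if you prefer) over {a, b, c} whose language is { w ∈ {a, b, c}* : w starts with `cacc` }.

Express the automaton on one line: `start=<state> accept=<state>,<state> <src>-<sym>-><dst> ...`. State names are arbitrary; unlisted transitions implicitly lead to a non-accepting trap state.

start=q0 accept=q4 q0-a->q5 q0-b->q5 q0-c->q1 q1-a->q2 q1-b->q5 q1-c->q5 q2-a->q5 q2-b->q5 q2-c->q3 q3-a->q5 q3-b->q5 q3-c->q4 q4-a->q4 q4-b->q4 q4-c->q4 q5-a->q5 q5-b->q5 q5-c->q5

Walk along `cacc` while the input agrees: from q0 take `c` to q1, and so on. Any deviation drops to the rejecting sink q5. Once q4 is reached the prefix is confirmed and every continuation is accepted.
With 6 states:
        a   b   c  
>  q0   q5  q5  q1 
   q1   q2  q5  q5 
   q2   q5  q5  q3 
   q3   q5  q5  q4 
 * q4   q4  q4  q4 
   q5   q5  q5  q5 
(> = start, * = accepting)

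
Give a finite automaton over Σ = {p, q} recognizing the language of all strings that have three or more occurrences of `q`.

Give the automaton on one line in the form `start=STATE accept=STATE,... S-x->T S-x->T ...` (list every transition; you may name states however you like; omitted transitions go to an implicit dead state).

start=A accept=D,E A-p->A A-q->B B-p->B B-q->C C-p->C C-q->D D-p->D D-q->E E-p->E E-q->E

Count `q`s, saturating at 4: states A through D mean 0 through 3 `q`s seen; E means more than 3. Each `q` increments (capped at E); other symbols loop. Accept from {D, E}.
With 5 states:
       p  q 
>  A   A  B 
   B   B  C 
   C   C  D 
 * D   D  E 
 * E   E  E 
(> = start, * = accepting)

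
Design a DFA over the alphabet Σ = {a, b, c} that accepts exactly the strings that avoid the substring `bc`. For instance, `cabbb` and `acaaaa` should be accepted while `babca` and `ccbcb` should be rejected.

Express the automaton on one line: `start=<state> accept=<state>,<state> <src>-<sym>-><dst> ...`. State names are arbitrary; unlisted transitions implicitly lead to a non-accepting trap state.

start=S0 accept=S0,S1 S0-a->S0 S0-b->S1 S0-c->S0 S1-a->S0 S1-b->S1 S1-c->S2 S2-a->S2 S2-b->S2 S2-c->S2

Track partial matches of the forbidden pattern `bc`. State S2 is a dead state reached once `bc` has occurred; every other state accepts. S0 means no part of `bc` is currently matched.
A 3-state machine:
        a   b   c  
>* S0   S0  S1  S0 
 * S1   S0  S1  S2 
   S2   S2  S2  S2 
(> = start, * = accepting)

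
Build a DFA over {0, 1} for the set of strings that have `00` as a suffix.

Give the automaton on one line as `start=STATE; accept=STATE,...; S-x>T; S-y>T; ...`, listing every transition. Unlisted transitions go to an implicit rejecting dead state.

start=s0; accept=s2; s0-0>s1; s0-1>s0; s1-0>s2; s1-1>s0; s2-0>s2; s2-1>s0

Remember how much of `00` the current input suffix matches. State s0 means no match yet; s1 means the last symbol is `0`; s2 means the last 2 symbols are `00`. Only s2 accepts. On a mismatch, fall back to the longest proper suffix that is still a prefix of `00`.
With 3 states:
        0   1  
>  s0   s1  s0 
   s1   s2  s0 
 * s2   s2  s0 
(> = start, * = accepting)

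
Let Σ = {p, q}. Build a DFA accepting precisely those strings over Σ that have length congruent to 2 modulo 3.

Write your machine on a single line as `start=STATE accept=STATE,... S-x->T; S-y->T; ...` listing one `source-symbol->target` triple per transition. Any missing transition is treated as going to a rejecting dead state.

start=S0; accept=S2; S0-p->S1; S0-q->S1; S1-p->S2; S1-q->S2; S2-p->S0; S2-q->S0

Count input length modulo 3: every symbol advances one step around the cycle S0 → S1 → S2 → S0. Accept at S2.
        p   q  
>  S0   S1  S1 
   S1   S2  S2 
 * S2   S0  S0 
(> = start, * = accepting)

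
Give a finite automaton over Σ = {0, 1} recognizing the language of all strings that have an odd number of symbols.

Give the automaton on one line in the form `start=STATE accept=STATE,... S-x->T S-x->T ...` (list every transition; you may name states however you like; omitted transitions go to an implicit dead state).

start=A accept=B A-0->B A-1->B B-0->A B-1->A

Count input length modulo 2: every symbol advances one step around the cycle A → B → A. Accept at B.
A 2-state machine:
       0  1 
>  A   B  B 
 * B   A  A 
(> = start, * = accepting)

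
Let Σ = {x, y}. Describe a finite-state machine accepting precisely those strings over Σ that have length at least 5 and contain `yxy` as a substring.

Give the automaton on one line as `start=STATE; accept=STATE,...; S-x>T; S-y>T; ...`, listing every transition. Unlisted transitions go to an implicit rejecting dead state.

start=S0; accept=S17,S21; S0-x>S1; S0-y>S2; S1-x>S3; S1-y>S4; S2-x>S5; S2-y>S4; S3-x>S6; S3-y>S7; S4-x>S8; S4-y>S7; S5-x>S6; S5-y>S9; S6-x>S10; S6-y>S11; S7-x>S12; S7-y>S11; S8-x>S10; S8-y>S13; S9-x>S13; S9-y>S13; S10-x>S14; S10-y>S15; S11-x>S16; S11-y>S15; S12-x>S14; S12-y>S17; S13-x>S17; S13-y>S17; S14-x>S18; S14-y>S19; S15-x>S20; S15-y>S19; S16-x>S18; S16-y>S21; S17-x>S21; S17-y>S21; S18-x>S18; S18-y>S19; S19-x>S20; S19-y>S19; S20-x>S18; S20-y>S21; S21-x>S21; S21-y>S21

Build one automaton per condition and run them in lockstep. The first has 7 states tracking the input length, saturating at 6; the second has 4 states tracking whether and how much of `yxy` has been seen. A product state is a pair (one from each), accepting exactly when both do.
With 22 states:
          x    y  
>  S0     S1   S2 
   S1     S3   S4 
   S2     S5   S4 
   S3     S6   S7 
   S4     S8   S7 
   S5     S6   S9 
   S6    S10  S11 
   S7    S12  S11 
   S8    S10  S13 
   S9    S13  S13 
   S10   S14  S15 
   S11   S16  S15 
   S12   S14  S17 
   S13   S17  S17 
   S14   S18  S19 
   S15   S20  S19 
   S16   S18  S21 
 * S17   S21  S21 
   S18   S18  S19 
   S19   S20  S19 
   S20   S18  S21 
 * S21   S21  S21 
(> = start, * = accepting)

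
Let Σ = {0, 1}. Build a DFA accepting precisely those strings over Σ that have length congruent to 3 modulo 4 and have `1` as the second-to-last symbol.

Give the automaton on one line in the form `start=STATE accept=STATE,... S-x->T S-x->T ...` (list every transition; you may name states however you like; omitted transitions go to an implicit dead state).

start=S0 accept=S9,S10 S0-0->S1 S0-1->S2 S1-0->S3 S1-1->S4 S2-0->S5 S2-1->S6 S3-0->S7 S3-1->S8 S4-0->S9 S4-1->S10 S5-0->S7 S5-1->S8 S6-0->S9 S6-1->S10 S7-0->S11 S7-1->S12 S8-0->S13 S8-1->S14 S9-0->S11 S9-1->S12 S10-0->S13 S10-1->S14 S11-0->S15 S11-1->S16 S12-0->S17 S12-1->S18 S13-0->S15 S13-1->S16 S14-0->S17 S14-1->S18 S15-0->S3 S15-1->S4 S16-0->S5 S16-1->S6 S17-0->S3 S17-1->S4 S18-0->S5 S18-1->S6

Handle the two conditions separately and then intersect. One (4 states) tracks the input length modulo 4; the other (7 states) tracks the last 2 symbols read. Each combined state is a pair, one component from each; accept when both components accept.
A 19-state machine:
          0    1  
>  S0     S1   S2 
   S1     S3   S4 
   S2     S5   S6 
   S3     S7   S8 
   S4     S9  S10 
   S5     S7   S8 
   S6     S9  S10 
   S7    S11  S12 
   S8    S13  S14 
 * S9    S11  S12 
 * S10   S13  S14 
   S11   S15  S16 
   S12   S17  S18 
   S13   S15  S16 
   S14   S17  S18 
   S15    S3   S4 
   S16    S5   S6 
   S17    S3   S4 
   S18    S5   S6 
(> = start, * = accepting)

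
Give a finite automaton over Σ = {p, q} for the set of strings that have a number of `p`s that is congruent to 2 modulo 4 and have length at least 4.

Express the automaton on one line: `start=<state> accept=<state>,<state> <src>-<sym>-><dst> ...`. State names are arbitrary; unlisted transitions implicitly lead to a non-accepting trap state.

Handle the two conditions separately and then intersect. One (4 states) tracks the count of `p`s modulo 4; the other (6 states) tracks the input length, saturating at 5. Each combined state is a pair, one component from each; accept when both components accept.
An 18-state machine:
       p  q 
>  A   B  C 
   B   D  E 
   C   E  F 
   D   G  H 
   E   H  I 
   F   I  J 
   G   K  L 
   H   L  M 
   I   M  N 
   J   N  K 
   K   O  P 
   L   P  Q 
 * M   Q  R 
   N   R  O 
   O   R  O 
   P   O  P 
   Q   P  Q 
 * R   Q  R 
(> = start, * = accepting)

start=A accept=M,R A-p->B A-q->C B-p->D B-q->E C-p->E C-q->F D-p->G D-q->H E-p->H E-q->I F-p->I F-q->J G-p->K G-q->L H-p->L H-q->M I-p->M I-q->N J-p->N J-q->K K-p->O K-q->P L-p->P L-q->Q M-p->Q M-q->R N-p->R N-q->O O-p->R O-q->O P-p->O P-q->P Q-p->P Q-q->Q R-p->Q R-q->R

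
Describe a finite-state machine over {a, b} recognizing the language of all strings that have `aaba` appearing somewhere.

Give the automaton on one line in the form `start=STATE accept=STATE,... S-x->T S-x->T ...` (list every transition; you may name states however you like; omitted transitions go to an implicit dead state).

States q0..q3 record the length of the longest prefix of `aaba` that matches the current input suffix. Reaching q4 means `aaba` has been seen, and we stay there forever. Accept from q4.
With 5 states:
        a   b  
>  q0   q1  q0 
   q1   q2  q0 
   q2   q2  q3 
   q3   q4  q0 
 * q4   q4  q4 
(> = start, * = accepting)

start=q0 accept=q4 q0-a->q1 q0-b->q0 q1-a->q2 q1-b->q0 q2-a->q2 q2-b->q3 q3-a->q4 q3-b->q0 q4-a->q4 q4-b->q4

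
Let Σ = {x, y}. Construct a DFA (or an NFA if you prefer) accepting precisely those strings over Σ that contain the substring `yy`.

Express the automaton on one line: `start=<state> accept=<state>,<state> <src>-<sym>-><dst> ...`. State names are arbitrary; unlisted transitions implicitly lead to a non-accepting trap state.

start=q0 accept=q2 q0-x->q0 q0-y->q1 q1-x->q0 q1-y->q2 q2-x->q2 q2-y->q2

States q0..q1 record the length of the longest prefix of `yy` that matches the current input suffix. Reaching q2 means `yy` has been seen, and we stay there forever. Accept from q2.
A 3-state machine:
        x   y  
>  q0   q0  q1 
   q1   q0  q2 
 * q2   q2  q2 
(> = start, * = accepting)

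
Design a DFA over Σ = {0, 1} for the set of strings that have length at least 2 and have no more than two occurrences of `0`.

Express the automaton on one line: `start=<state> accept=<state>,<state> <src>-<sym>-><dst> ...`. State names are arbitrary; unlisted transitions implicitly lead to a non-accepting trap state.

start=s0 accept=s3,s4,s5,s7,s8,s9 s0-0->s1 s0-1->s2 s1-0->s3 s1-1->s4 s2-0->s4 s2-1->s5 s3-0->s6 s3-1->s7 s4-0->s7 s4-1->s8 s5-0->s8 s5-1->s9 s6-0->s6 s6-1->s6 s7-0->s6 s7-1->s7 s8-0->s7 s8-1->s8 s9-0->s8 s9-1->s9

Run two small machines in parallel and take their product. The first has 4 states tracking the input length, saturating at 3; the second has 4 states tracking the count of `0`s, saturating at 3. A product state is a pair (one from each), accepting exactly when both do.
With 10 states:
        0   1  
>  s0   s1  s2 
   s1   s3  s4 
   s2   s4  s5 
 * s3   s6  s7 
 * s4   s7  s8 
 * s5   s8  s9 
   s6   s6  s6 
 * s7   s6  s7 
 * s8   s7  s8 
 * s9   s8  s9 
(> = start, * = accepting)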